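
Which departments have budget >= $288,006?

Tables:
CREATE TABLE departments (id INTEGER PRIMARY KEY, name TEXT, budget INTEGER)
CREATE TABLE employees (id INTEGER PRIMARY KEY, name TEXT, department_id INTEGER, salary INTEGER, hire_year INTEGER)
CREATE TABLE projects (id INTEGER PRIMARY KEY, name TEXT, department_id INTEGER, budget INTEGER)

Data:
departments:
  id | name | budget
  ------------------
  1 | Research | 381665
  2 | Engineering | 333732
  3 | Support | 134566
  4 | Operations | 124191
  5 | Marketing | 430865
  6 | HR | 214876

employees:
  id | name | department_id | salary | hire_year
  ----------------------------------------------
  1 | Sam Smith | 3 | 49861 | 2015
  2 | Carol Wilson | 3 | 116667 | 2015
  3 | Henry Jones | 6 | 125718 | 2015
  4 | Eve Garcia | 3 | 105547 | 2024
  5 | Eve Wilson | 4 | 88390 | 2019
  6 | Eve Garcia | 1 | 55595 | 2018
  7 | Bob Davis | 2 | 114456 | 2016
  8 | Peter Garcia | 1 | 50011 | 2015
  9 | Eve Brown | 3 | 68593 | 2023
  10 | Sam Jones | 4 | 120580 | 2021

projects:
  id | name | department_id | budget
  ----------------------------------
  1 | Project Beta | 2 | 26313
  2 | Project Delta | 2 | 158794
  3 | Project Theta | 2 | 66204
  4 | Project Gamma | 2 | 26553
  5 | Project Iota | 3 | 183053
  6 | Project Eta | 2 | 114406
SELECT name, budget FROM departments WHERE budget >= 288006

Execution result:
name | budget
Research | 381665
Engineering | 333732
Marketing | 430865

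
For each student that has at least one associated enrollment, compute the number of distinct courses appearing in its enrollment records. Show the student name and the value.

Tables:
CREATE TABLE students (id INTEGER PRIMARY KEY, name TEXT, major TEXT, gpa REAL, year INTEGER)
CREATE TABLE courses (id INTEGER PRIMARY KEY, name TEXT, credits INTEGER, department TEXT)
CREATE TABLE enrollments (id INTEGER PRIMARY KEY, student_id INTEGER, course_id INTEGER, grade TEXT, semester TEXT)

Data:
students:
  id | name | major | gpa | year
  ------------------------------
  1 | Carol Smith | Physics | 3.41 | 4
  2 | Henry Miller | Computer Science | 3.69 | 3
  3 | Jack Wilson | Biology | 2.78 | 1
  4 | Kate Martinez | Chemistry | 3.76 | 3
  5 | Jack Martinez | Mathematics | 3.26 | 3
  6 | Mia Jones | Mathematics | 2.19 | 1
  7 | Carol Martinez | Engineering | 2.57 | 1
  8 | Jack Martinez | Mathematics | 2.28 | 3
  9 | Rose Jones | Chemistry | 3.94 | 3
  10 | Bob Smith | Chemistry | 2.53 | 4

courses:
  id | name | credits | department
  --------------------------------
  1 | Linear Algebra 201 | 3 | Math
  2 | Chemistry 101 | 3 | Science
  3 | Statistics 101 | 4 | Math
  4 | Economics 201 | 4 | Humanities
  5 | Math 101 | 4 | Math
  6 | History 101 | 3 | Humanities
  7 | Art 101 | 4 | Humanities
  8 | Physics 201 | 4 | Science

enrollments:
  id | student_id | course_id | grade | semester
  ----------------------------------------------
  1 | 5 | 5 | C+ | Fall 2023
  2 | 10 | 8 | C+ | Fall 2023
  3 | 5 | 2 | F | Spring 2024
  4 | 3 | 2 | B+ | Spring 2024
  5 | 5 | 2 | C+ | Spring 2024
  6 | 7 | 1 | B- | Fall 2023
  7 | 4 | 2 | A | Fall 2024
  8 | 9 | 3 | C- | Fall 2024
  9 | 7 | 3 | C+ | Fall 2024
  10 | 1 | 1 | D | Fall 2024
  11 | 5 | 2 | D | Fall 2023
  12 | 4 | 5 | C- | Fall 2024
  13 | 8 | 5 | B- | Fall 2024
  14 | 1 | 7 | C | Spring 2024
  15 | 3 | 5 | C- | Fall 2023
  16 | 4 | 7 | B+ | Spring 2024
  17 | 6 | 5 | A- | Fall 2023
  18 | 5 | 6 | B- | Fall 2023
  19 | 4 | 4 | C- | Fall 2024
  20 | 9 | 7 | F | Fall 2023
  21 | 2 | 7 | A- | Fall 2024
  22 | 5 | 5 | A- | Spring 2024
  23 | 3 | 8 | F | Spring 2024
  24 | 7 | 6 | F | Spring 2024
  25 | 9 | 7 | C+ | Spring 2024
SELECT p.name, COUNT(DISTINCT c.course_id) AS distinct_course_count FROM enrollments c JOIN students p ON c.student_id = p.id GROUP BY p.id, p.name

Execution result:
name | distinct_course_count
Carol Smith | 2
Henry Miller | 1
Jack Wilson | 3
Kate Martinez | 4
Jack Martinez | 3
Mia Jones | 1
Carol Martinez | 3
Jack Martinez | 1
Rose Jones | 2
Bob Smith | 1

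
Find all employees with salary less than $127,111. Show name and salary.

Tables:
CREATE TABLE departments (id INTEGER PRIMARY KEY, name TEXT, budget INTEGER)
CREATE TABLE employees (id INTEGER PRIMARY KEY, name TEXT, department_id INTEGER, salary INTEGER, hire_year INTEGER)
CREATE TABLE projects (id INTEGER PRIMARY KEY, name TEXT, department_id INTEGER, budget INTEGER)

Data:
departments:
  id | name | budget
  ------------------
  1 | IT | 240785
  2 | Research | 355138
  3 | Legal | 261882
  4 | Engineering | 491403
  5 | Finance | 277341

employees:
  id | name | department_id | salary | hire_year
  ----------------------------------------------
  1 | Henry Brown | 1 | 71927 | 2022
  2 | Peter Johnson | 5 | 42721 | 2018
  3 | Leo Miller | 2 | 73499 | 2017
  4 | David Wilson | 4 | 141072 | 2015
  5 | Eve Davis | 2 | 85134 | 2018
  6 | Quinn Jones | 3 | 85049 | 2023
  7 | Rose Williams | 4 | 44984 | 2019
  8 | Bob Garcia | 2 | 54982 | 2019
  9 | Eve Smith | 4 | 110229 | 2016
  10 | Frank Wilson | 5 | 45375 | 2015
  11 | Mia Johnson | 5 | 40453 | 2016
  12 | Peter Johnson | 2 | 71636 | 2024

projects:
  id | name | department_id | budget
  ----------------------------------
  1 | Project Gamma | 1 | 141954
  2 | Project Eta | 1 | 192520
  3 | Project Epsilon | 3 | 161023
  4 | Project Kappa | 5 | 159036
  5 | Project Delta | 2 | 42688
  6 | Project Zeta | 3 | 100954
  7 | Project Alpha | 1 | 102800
SELECT name, salary FROM employees WHERE salary < 127111

Execution result:
name | salary
Henry Brown | 71927
Peter Johnson | 42721
Leo Miller | 73499
Eve Davis | 85134
Quinn Jones | 85049
Rose Williams | 44984
Bob Garcia | 54982
Eve Smith | 110229
Frank Wilson | 45375
Mia Johnson | 40453
Peter Johnson | 71636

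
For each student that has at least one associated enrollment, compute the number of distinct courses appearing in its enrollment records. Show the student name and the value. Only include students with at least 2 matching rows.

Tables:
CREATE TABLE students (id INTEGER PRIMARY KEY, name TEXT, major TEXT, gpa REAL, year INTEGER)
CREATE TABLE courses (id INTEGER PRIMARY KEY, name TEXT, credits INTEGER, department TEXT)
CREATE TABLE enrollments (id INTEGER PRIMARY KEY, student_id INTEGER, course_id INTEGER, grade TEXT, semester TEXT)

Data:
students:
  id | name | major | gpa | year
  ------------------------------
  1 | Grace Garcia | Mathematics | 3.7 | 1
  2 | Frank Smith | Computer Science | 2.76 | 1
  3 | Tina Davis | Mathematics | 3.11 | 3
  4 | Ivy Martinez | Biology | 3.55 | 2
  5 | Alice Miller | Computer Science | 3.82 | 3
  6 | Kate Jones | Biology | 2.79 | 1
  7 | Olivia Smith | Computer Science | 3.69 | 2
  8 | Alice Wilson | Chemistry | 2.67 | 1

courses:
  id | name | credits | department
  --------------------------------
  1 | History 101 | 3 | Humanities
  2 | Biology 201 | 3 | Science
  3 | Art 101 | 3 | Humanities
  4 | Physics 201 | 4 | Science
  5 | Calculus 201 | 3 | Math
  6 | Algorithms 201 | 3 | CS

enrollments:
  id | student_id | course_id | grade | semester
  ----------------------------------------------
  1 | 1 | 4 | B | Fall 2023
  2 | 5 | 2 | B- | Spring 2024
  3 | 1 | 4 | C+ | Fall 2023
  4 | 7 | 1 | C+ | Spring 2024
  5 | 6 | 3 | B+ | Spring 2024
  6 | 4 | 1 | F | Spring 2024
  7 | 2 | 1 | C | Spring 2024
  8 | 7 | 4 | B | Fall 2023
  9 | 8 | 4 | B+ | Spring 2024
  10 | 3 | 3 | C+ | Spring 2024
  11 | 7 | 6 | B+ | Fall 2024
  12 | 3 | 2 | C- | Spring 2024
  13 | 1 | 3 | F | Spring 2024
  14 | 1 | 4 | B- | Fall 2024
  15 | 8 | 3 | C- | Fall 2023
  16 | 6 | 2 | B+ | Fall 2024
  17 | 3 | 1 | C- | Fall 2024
SELECT p.name, COUNT(DISTINCT c.course_id) AS distinct_course_count FROM enrollments c JOIN students p ON c.student_id = p.id GROUP BY p.id, p.name HAVING COUNT(*) >= 2

Execution result:
name | distinct_course_count
Grace Garcia | 2
Tina Davis | 3
Kate Jones | 2
Olivia Smith | 3
Alice Wilson | 2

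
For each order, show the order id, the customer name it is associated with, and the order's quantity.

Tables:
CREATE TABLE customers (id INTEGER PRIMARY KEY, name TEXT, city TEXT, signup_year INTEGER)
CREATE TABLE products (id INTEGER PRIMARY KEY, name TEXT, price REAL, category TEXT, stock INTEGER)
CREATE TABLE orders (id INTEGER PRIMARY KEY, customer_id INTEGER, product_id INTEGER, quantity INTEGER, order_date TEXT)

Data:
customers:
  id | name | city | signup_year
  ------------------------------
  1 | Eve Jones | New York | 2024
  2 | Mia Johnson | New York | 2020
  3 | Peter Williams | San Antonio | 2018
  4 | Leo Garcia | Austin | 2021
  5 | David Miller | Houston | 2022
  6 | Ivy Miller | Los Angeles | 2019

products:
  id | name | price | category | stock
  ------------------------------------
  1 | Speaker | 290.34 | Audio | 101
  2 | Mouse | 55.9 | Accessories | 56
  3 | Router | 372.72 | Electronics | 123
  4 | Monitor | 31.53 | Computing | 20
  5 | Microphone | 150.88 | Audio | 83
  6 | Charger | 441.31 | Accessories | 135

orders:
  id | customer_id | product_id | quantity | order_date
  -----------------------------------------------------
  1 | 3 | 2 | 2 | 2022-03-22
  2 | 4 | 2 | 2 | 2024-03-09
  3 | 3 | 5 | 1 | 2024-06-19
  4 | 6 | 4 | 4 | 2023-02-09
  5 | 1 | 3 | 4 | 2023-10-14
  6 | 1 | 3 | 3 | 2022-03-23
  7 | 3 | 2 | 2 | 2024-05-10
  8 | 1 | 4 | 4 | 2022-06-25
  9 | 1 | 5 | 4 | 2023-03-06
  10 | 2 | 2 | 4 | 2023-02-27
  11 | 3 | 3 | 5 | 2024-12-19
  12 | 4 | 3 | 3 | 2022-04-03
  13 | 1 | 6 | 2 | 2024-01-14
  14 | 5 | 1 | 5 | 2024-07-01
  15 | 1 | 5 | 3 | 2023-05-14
SELECT c.id, p.name AS customer, c.quantity FROM orders c JOIN customers p ON c.customer_id = p.id

Execution result:
id | customer | quantity
1 | Peter Williams | 2
2 | Leo Garcia | 2
3 | Peter Williams | 1
4 | Ivy Miller | 4
5 | Eve Jones | 4
6 | Eve Jones | 3
7 | Peter Williams | 2
8 | Eve Jones | 4
9 | Eve Jones | 4
10 | Mia Johnson | 4
11 | Peter Williams | 5
12 | Leo Garcia | 3
13 | Eve Jones | 2
14 | David Miller | 5
15 | Eve Jones | 3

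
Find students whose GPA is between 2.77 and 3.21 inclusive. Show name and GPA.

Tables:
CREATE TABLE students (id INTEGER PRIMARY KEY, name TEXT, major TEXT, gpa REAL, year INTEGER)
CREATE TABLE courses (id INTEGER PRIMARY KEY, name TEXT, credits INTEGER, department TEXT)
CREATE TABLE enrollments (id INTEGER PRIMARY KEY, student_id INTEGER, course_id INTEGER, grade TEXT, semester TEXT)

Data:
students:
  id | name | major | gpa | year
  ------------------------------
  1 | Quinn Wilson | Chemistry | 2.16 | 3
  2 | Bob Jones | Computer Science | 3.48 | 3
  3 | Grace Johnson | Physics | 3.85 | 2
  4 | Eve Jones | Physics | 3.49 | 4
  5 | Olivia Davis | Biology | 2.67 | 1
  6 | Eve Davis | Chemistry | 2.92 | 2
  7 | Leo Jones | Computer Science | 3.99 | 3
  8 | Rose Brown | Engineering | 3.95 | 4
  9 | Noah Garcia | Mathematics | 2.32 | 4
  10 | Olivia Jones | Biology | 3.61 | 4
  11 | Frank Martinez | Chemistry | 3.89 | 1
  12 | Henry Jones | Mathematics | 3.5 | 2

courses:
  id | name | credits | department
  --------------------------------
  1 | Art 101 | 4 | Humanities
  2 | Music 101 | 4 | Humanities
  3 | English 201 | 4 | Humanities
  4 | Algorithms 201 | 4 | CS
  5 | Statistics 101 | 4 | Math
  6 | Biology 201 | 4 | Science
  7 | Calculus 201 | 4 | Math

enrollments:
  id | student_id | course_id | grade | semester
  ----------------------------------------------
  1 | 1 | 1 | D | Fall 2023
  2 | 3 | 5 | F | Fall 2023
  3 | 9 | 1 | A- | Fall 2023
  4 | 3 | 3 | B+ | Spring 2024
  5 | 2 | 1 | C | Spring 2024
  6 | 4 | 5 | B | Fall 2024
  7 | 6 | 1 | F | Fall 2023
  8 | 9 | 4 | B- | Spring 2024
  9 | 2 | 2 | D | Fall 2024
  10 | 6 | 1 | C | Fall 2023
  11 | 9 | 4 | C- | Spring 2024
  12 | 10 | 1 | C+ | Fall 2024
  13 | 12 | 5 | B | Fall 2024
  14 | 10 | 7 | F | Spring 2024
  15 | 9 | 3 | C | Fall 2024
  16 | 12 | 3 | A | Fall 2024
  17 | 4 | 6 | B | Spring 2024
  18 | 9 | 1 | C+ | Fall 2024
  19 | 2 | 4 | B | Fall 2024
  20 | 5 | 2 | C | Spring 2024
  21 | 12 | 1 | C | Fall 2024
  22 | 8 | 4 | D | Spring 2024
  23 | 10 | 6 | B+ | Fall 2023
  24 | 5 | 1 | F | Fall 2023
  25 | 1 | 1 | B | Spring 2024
SELECT name, gpa FROM students WHERE gpa BETWEEN 2.77 AND 3.21

Execution result:
name | gpa
Eve Davis | 2.92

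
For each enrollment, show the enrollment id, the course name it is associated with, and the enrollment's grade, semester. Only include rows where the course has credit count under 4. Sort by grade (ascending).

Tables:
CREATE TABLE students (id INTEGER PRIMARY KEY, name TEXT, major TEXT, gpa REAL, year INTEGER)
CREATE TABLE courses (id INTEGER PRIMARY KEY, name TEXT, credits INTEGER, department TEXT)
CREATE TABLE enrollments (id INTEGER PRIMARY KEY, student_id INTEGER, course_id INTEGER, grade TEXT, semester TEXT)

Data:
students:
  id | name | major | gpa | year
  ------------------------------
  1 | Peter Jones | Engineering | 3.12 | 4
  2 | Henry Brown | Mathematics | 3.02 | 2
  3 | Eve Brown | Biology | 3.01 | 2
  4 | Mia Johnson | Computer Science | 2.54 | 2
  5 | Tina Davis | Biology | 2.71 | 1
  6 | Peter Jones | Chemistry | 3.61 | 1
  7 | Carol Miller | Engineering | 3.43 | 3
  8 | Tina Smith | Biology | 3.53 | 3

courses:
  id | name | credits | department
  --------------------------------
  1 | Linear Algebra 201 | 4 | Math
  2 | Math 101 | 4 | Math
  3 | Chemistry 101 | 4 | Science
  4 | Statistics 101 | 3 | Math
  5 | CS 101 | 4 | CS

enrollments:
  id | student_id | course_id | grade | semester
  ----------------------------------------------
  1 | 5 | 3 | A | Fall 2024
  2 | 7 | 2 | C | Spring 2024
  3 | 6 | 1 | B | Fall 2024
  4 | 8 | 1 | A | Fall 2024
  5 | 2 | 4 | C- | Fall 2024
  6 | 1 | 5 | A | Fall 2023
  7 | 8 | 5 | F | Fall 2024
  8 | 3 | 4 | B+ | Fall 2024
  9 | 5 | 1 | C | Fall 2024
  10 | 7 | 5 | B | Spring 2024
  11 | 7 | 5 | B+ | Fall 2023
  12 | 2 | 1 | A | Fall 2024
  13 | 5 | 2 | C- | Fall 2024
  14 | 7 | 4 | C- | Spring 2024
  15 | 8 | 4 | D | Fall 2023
SELECT c.id, p.name AS course, c.grade, c.semester FROM enrollments c JOIN courses p ON c.course_id = p.id WHERE p.credits < 4 ORDER BY c.grade ASC

Execution result:
id | course | grade | semester
8 | Statistics 101 | B+ | Fall 2024
5 | Statistics 101 | C- | Fall 2024
14 | Statistics 101 | C- | Spring 2024
15 | Statistics 101 | D | Fall 2023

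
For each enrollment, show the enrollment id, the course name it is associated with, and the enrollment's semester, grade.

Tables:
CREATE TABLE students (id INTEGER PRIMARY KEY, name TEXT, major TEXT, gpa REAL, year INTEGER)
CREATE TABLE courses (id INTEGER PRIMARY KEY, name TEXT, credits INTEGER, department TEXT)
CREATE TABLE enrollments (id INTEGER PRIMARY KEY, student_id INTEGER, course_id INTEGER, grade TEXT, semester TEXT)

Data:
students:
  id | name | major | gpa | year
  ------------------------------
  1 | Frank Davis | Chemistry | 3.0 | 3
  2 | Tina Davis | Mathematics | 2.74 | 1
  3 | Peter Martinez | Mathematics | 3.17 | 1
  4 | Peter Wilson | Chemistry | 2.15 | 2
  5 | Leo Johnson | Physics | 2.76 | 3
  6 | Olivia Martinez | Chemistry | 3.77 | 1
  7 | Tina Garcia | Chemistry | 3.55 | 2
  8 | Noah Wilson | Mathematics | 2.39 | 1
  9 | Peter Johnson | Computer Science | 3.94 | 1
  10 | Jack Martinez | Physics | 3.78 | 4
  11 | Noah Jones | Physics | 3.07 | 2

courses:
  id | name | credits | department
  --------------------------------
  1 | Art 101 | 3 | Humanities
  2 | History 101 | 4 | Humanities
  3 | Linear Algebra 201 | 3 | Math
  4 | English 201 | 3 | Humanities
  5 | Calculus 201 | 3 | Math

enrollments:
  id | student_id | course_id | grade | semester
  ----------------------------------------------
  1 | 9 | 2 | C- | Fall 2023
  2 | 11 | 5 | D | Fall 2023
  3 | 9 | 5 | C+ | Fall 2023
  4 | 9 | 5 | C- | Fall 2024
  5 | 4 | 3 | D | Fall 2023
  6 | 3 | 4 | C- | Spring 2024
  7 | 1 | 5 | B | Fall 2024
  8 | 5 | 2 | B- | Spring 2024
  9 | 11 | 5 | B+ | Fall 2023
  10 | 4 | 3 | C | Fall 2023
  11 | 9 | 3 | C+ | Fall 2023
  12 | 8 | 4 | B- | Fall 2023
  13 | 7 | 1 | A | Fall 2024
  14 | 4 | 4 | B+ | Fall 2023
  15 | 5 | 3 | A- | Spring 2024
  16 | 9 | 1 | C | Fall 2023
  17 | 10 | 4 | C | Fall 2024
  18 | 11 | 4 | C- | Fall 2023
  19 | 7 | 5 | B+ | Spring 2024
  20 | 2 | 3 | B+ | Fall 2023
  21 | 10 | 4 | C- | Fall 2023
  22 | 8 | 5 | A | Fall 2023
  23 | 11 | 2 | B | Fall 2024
SELECT c.id, p.name AS course, c.semester, c.grade FROM enrollments c JOIN courses p ON c.course_id = p.id

Execution result:
id | course | semester | grade
1 | History 101 | Fall 2023 | C-
2 | Calculus 201 | Fall 2023 | D
3 | Calculus 201 | Fall 2023 | C+
4 | Calculus 201 | Fall 2024 | C-
5 | Linear Algebra 201 | Fall 2023 | D
6 | English 201 | Spring 2024 | C-
7 | Calculus 201 | Fall 2024 | B
8 | History 101 | Spring 2024 | B-
9 | Calculus 201 | Fall 2023 | B+
10 | Linear Algebra 201 | Fall 2023 | C
11 | Linear Algebra 201 | Fall 2023 | C+
12 | English 201 | Fall 2023 | B-
13 | Art 101 | Fall 2024 | A
14 | English 201 | Fall 2023 | B+
15 | Linear Algebra 201 | Spring 2024 | A-
16 | Art 101 | Fall 2023 | C
17 | English 201 | Fall 2024 | C
18 | English 201 | Fall 2023 | C-
19 | Calculus 201 | Spring 2024 | B+
20 | Linear Algebra 201 | Fall 2023 | B+
21 | English 201 | Fall 2023 | C-
22 | Calculus 201 | Fall 2023 | A
23 | History 101 | Fall 2024 | B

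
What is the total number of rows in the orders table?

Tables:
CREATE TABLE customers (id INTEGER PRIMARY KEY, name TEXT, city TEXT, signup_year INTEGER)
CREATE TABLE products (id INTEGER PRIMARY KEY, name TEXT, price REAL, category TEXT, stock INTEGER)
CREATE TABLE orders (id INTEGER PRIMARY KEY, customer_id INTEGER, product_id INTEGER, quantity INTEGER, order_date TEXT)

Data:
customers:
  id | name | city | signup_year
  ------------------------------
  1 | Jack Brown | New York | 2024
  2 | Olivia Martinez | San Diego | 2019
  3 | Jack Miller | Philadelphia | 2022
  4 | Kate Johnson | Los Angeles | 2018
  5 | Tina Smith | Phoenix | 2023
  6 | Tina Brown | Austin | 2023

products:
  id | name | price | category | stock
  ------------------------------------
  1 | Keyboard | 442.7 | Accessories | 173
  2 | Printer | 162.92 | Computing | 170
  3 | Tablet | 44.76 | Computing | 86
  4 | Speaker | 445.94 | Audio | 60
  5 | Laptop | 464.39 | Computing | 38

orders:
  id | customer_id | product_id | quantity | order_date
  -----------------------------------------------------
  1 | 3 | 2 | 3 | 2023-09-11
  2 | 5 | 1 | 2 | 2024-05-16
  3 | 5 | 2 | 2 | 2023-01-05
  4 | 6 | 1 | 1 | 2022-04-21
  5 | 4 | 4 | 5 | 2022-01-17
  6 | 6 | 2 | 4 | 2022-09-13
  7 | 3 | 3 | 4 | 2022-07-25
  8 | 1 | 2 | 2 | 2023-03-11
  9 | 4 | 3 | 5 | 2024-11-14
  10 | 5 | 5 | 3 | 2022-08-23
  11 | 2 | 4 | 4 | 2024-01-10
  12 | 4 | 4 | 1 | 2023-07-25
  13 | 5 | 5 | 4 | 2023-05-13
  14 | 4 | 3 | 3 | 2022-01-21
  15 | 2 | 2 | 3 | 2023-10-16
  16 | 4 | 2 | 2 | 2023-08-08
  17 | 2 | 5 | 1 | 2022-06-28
SELECT COUNT(*) FROM orders

Execution result:
17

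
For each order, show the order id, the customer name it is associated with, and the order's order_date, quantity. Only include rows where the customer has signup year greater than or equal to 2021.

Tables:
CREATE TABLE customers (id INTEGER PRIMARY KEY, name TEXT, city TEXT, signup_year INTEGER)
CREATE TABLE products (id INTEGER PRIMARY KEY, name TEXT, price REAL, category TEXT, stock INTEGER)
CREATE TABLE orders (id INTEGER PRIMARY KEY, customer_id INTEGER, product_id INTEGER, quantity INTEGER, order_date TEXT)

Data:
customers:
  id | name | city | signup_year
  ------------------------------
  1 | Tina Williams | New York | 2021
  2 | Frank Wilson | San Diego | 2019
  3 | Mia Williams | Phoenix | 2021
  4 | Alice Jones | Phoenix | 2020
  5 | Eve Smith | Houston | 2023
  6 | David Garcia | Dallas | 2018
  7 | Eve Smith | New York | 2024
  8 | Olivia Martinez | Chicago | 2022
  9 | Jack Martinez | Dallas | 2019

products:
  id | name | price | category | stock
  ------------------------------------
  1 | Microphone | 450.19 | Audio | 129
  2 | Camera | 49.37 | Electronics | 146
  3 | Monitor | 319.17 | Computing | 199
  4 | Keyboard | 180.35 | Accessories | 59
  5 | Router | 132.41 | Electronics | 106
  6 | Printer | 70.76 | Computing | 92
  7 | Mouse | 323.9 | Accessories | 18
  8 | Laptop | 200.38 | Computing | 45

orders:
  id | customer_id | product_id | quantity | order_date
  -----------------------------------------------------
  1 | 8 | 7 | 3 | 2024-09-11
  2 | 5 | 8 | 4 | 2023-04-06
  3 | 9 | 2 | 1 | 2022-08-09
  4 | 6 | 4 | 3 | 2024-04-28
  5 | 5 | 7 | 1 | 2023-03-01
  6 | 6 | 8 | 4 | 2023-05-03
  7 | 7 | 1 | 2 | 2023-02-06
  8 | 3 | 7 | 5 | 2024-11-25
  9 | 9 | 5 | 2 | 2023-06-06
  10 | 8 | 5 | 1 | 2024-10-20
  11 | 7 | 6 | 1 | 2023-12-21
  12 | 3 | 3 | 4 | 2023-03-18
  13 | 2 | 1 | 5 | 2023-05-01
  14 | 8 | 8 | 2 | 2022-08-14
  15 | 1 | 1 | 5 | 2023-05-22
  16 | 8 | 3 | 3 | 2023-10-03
SELECT c.id, p.name AS customer, c.order_date, c.quantity FROM orders c JOIN customers p ON c.customer_id = p.id WHERE p.signup_year >= 2021

Execution result:
id | customer | order_date | quantity
1 | Olivia Martinez | 2024-09-11 | 3
2 | Eve Smith | 2023-04-06 | 4
5 | Eve Smith | 2023-03-01 | 1
7 | Eve Smith | 2023-02-06 | 2
8 | Mia Williams | 2024-11-25 | 5
10 | Olivia Martinez | 2024-10-20 | 1
11 | Eve Smith | 2023-12-21 | 1
12 | Mia Williams | 2023-03-18 | 4
14 | Olivia Martinez | 2022-08-14 | 2
15 | Tina Williams | 2023-05-22 | 5
16 | Olivia Martinez | 2023-10-03 | 3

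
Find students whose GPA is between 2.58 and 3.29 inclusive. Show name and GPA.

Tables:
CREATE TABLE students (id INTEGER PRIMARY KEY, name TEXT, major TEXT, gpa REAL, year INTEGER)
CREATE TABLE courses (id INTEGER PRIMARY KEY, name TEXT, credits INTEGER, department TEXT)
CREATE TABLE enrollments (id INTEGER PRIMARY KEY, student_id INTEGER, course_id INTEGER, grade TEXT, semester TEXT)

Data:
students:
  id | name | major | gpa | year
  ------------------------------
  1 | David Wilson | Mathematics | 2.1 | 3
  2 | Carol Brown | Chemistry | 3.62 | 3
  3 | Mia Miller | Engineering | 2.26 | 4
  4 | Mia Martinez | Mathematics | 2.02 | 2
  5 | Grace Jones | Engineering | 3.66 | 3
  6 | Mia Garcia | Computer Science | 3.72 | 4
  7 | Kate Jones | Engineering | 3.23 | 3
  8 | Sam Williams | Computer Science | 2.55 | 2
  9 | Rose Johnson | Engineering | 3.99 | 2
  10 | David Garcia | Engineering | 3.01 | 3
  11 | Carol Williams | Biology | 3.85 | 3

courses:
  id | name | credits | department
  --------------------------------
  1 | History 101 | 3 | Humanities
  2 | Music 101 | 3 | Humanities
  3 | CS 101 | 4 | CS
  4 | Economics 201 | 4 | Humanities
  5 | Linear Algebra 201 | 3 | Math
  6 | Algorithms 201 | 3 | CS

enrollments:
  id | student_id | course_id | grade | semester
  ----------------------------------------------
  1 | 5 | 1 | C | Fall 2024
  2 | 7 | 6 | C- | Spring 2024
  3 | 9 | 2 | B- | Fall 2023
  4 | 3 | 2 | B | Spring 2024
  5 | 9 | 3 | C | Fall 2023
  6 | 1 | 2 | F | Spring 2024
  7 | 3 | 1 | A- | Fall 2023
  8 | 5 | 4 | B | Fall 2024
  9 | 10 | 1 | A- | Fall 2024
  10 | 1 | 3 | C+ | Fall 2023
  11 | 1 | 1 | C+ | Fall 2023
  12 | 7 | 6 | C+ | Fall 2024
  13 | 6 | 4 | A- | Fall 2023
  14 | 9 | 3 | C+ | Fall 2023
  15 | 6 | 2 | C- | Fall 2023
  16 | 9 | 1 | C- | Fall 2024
SELECT name, gpa FROM students WHERE gpa BETWEEN 2.58 AND 3.29

Execution result:
name | gpa
Kate Jones | 3.23
David Garcia | 3.01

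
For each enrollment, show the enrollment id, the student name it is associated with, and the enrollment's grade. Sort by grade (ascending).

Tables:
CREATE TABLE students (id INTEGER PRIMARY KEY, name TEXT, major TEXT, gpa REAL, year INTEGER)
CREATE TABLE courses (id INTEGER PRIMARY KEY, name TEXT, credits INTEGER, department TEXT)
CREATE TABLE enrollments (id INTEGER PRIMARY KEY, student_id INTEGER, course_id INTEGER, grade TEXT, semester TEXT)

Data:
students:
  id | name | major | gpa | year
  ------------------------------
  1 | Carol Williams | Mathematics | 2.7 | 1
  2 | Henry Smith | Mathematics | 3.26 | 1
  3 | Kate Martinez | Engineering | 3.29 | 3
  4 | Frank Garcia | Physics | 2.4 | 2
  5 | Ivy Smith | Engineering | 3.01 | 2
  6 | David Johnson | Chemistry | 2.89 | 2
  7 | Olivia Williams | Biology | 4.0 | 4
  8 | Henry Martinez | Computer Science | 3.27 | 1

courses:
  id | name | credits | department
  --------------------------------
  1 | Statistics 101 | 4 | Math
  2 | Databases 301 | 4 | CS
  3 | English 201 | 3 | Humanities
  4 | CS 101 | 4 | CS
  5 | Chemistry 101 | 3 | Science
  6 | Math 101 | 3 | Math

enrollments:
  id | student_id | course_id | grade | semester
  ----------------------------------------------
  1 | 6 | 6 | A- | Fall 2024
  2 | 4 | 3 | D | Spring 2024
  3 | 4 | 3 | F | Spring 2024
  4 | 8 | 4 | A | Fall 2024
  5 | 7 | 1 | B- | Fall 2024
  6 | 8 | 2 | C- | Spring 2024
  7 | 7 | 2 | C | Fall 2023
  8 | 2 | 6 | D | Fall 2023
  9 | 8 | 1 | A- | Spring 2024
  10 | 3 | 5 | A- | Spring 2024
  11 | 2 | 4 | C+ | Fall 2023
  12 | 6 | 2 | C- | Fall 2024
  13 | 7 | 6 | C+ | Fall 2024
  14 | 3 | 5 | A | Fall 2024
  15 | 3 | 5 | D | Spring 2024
SELECT c.id, p.name AS student, c.grade FROM enrollments c JOIN students p ON c.student_id = p.id ORDER BY c.grade ASC

Execution result:
id | student | grade
4 | Henry Martinez | A
14 | Kate Martinez | A
1 | David Johnson | A-
9 | Henry Martinez | A-
10 | Kate Martinez | A-
5 | Olivia Williams | B-
7 | Olivia Williams | C
11 | Henry Smith | C+
13 | Olivia Williams | C+
6 | Henry Martinez | C-
12 | David Johnson | C-
2 | Frank Garcia | D
8 | Henry Smith | D
15 | Kate Martinez | D
3 | Frank Garcia | F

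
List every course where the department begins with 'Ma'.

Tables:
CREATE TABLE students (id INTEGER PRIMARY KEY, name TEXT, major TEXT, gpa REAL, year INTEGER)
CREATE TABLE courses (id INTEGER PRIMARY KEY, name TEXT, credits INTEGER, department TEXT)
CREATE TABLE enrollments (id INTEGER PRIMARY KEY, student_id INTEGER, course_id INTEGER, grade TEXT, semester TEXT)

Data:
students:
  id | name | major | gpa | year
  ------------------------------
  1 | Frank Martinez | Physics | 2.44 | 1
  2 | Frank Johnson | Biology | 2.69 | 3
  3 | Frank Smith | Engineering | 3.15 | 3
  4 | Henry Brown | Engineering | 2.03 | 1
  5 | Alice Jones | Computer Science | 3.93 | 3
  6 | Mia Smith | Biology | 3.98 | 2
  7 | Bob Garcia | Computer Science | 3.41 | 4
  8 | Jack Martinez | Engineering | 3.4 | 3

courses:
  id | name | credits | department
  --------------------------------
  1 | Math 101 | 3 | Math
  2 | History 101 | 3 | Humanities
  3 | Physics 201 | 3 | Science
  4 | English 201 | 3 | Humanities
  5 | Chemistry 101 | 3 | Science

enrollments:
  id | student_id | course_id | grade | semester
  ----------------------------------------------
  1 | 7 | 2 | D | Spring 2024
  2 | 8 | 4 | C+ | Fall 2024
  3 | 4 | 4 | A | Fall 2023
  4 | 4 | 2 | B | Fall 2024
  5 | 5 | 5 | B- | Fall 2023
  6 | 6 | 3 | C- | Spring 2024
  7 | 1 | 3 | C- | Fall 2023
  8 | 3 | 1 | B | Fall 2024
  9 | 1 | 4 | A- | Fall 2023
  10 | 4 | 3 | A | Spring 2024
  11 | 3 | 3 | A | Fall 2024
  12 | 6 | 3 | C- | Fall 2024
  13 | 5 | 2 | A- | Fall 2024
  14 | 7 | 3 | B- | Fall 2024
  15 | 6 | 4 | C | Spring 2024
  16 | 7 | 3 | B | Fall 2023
SELECT name, department FROM courses WHERE department LIKE 'Ma%'

Execution result:
name | department
Math 101 | Math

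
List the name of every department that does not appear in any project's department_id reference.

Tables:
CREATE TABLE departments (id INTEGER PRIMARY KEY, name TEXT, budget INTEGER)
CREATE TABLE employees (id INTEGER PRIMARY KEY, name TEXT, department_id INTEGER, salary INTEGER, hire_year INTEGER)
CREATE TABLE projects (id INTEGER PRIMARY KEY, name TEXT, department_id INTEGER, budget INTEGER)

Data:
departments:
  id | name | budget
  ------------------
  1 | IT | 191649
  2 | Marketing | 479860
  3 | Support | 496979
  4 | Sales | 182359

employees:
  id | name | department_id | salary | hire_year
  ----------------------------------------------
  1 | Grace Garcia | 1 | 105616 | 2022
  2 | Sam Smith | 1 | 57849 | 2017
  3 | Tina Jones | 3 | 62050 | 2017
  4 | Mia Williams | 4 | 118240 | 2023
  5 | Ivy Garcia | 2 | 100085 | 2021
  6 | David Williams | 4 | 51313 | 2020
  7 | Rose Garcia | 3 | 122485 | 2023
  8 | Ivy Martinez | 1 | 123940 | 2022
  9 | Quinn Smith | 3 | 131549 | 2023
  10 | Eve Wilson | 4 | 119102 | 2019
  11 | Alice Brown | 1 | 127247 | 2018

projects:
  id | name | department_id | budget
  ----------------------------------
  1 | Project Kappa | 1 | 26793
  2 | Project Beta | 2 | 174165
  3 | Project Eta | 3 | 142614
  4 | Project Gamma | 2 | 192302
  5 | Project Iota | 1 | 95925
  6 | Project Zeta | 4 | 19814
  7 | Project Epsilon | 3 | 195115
SELECT p.name FROM departments p LEFT JOIN projects c ON c.department_id = p.id WHERE c.id IS NULL

Execution result:
(no rows)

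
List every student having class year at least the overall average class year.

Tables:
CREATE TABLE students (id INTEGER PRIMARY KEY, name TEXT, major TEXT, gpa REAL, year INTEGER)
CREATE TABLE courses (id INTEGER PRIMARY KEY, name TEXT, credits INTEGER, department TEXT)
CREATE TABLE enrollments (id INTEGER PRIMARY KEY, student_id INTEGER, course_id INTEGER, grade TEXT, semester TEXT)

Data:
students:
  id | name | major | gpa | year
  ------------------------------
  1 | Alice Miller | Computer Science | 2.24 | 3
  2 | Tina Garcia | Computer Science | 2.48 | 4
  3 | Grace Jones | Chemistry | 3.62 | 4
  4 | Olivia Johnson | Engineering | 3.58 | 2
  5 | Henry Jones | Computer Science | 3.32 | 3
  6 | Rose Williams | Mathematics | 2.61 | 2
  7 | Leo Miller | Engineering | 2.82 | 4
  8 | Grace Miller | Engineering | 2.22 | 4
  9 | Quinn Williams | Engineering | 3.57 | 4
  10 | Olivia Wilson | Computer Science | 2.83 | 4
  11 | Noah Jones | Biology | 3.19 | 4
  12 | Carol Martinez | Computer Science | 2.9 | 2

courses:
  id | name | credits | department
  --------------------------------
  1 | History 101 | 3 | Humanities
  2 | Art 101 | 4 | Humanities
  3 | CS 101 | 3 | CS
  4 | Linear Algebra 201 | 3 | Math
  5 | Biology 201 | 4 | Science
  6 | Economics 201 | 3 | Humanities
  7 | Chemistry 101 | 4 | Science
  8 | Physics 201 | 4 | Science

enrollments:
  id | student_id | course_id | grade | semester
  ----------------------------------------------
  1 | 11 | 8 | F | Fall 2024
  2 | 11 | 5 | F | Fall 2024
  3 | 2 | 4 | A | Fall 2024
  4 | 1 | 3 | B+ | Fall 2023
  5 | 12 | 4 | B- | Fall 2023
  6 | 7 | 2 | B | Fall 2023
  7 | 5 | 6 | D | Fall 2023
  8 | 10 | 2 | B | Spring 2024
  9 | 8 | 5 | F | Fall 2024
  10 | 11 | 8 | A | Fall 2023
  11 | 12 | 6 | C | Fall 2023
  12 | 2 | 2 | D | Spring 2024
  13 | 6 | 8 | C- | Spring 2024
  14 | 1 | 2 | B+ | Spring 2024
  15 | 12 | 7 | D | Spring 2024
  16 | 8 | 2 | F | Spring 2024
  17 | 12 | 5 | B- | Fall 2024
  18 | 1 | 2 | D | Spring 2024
SELECT name, year FROM students WHERE year >= (SELECT AVG(year) FROM students)

Execution result:
name | year
Tina Garcia | 4
Grace Jones | 4
Leo Miller | 4
Grace Miller | 4
Quinn Williams | 4
Olivia Wilson | 4
Noah Jones | 4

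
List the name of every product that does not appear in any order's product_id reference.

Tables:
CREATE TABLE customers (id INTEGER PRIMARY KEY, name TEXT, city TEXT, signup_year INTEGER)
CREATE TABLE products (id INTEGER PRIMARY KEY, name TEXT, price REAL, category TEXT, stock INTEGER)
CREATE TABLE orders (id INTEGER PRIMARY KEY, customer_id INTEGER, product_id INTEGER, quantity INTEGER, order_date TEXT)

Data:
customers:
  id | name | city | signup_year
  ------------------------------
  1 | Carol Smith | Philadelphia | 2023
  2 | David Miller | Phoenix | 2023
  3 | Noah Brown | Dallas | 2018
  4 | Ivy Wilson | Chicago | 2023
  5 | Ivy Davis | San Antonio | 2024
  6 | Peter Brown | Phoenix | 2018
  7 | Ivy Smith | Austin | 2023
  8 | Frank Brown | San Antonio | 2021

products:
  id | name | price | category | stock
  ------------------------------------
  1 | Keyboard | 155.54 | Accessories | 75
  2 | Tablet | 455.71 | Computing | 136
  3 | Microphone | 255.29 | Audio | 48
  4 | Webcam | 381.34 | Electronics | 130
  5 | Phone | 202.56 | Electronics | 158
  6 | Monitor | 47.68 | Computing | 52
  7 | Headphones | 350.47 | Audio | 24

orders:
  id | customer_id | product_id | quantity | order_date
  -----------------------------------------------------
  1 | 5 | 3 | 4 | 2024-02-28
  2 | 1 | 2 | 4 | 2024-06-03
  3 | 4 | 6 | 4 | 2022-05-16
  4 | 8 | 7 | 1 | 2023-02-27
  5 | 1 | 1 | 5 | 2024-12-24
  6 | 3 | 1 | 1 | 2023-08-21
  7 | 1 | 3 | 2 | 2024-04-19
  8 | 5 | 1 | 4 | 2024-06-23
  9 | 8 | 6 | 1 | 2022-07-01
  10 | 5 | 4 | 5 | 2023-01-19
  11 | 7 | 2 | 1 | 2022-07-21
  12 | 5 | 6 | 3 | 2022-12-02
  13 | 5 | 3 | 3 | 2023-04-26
SELECT p.name FROM products p LEFT JOIN orders c ON c.product_id = p.id WHERE c.id IS NULL

Execution result:
Phone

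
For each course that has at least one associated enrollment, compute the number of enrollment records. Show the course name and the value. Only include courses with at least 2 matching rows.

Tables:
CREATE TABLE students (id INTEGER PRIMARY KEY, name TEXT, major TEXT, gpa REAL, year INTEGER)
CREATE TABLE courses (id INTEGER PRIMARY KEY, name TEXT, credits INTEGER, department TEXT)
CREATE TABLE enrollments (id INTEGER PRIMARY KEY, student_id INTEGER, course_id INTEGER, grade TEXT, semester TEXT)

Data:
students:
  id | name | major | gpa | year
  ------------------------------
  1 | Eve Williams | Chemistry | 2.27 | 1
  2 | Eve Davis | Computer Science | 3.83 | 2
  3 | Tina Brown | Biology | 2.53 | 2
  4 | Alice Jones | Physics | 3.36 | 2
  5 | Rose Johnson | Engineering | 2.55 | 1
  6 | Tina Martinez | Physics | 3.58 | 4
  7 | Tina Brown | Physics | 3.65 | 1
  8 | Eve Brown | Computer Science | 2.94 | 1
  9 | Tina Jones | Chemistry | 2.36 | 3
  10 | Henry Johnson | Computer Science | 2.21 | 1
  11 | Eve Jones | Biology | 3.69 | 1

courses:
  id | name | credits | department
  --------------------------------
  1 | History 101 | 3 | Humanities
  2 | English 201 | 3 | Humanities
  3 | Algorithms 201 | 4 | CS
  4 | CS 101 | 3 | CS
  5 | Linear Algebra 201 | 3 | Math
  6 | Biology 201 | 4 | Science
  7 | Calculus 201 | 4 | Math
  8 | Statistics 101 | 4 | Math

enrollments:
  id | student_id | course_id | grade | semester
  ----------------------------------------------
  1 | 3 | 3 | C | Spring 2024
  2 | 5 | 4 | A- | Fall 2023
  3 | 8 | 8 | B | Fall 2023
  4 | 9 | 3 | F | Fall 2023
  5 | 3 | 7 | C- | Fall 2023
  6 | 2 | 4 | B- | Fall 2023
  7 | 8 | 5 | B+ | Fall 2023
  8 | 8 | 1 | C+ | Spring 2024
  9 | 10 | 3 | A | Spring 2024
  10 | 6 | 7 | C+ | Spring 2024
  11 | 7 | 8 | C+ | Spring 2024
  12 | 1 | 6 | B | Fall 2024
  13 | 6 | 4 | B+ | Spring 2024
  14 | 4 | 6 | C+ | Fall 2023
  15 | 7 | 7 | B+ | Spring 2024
SELECT p.name, COUNT(*) AS n FROM enrollments c JOIN courses p ON c.course_id = p.id GROUP BY p.id, p.name HAVING COUNT(*) >= 2

Execution result:
name | n
Algorithms 201 | 3
CS 101 | 3
Biology 201 | 2
Calculus 201 | 3
Statistics 101 | 2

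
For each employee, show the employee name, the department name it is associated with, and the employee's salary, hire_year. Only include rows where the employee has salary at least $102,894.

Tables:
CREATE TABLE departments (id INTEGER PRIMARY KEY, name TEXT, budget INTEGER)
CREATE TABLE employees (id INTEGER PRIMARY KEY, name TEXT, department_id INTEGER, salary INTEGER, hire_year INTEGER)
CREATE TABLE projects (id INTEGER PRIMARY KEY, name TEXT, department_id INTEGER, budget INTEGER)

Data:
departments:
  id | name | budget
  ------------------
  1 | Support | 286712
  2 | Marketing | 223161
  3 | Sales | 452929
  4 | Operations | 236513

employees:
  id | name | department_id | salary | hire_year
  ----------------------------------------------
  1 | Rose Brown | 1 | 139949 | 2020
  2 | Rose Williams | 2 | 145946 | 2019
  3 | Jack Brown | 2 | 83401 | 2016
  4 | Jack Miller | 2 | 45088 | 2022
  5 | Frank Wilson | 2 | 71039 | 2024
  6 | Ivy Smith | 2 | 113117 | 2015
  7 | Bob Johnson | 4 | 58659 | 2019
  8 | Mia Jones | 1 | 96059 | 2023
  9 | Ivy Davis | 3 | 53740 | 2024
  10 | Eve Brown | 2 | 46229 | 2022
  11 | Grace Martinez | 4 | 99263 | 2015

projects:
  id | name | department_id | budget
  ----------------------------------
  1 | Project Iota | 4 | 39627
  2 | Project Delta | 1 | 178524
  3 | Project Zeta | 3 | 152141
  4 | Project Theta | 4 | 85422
SELECT c.name, p.name AS department, c.salary, c.hire_year FROM employees c JOIN departments p ON c.department_id = p.id WHERE c.salary >= 102894

Execution result:
name | department | salary | hire_year
Rose Brown | Support | 139949 | 2020
Rose Williams | Marketing | 145946 | 2019
Ivy Smith | Marketing | 113117 | 2015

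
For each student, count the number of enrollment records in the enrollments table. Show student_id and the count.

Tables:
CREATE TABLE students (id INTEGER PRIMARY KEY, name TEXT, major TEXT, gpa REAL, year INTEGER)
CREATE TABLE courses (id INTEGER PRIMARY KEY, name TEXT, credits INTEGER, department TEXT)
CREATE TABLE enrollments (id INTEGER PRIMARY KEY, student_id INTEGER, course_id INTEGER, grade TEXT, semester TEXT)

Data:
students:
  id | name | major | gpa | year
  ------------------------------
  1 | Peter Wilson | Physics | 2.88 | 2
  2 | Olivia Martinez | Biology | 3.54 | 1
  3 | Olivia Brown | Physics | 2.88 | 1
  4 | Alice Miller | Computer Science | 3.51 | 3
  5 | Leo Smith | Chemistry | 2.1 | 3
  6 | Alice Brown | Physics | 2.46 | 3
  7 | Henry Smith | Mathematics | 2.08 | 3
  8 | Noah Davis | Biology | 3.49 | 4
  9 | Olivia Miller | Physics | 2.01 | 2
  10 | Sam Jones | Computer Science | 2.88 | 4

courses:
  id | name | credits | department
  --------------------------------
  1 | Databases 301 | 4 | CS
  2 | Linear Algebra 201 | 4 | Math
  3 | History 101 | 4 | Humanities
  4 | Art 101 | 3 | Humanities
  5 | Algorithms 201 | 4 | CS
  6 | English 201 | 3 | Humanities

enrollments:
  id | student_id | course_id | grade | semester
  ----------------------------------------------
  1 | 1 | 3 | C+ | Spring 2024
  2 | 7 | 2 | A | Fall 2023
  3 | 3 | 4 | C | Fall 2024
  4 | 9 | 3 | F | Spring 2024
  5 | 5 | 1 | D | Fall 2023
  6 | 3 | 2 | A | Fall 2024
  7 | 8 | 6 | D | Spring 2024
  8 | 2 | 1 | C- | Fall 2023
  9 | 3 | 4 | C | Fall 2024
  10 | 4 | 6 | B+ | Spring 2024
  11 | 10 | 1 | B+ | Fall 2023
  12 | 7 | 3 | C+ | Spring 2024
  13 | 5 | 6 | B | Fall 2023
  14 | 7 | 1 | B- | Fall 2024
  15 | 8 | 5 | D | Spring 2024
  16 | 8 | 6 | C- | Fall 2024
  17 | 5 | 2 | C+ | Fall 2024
SELECT student_id, COUNT(*) AS enrollment_count FROM enrollments GROUP BY student_id

Execution result:
student_id | enrollment_count
1 | 1
2 | 1
3 | 3
4 | 1
5 | 3
7 | 3
8 | 3
9 | 1
10 | 1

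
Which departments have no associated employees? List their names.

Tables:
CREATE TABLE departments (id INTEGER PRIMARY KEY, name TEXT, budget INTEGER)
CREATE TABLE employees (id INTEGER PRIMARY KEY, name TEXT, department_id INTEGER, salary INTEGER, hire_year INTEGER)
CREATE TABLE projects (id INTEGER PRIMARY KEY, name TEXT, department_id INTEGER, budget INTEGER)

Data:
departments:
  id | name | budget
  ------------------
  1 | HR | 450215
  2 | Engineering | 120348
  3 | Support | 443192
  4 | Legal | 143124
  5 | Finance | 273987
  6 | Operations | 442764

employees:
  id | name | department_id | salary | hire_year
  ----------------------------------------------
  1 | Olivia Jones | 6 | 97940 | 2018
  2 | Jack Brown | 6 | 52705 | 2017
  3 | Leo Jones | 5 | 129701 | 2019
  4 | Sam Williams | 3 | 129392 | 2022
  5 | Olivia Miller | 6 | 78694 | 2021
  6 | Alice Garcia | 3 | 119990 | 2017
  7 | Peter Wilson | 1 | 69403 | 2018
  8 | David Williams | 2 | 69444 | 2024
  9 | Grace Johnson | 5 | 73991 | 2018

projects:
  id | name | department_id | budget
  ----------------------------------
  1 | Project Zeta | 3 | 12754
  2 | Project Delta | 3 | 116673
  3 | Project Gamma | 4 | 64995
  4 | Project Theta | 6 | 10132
SELECT p.name FROM departments p LEFT JOIN employees c ON c.department_id = p.id WHERE c.id IS NULL

Execution result:
Legal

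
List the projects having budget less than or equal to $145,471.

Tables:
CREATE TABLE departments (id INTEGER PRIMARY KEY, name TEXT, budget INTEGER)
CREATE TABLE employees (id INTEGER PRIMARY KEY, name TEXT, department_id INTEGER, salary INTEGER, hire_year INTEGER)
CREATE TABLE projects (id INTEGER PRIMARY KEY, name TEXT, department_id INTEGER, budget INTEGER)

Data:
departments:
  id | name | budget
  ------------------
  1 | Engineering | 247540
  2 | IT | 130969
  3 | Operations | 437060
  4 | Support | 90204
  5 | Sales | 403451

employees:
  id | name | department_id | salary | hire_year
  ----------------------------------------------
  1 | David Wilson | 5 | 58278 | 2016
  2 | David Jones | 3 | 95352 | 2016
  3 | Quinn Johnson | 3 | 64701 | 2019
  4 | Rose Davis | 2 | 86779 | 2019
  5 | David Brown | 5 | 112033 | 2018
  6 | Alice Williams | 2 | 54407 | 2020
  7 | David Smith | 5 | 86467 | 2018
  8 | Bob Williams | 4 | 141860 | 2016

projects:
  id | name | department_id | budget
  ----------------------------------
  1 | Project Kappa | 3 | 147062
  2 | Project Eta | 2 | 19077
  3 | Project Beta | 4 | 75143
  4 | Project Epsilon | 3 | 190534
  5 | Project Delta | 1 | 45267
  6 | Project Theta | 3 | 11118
SELECT name, budget FROM projects WHERE budget <= 145471

Execution result:
name | budget
Project Eta | 19077
Project Beta | 75143
Project Delta | 45267
Project Theta | 11118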